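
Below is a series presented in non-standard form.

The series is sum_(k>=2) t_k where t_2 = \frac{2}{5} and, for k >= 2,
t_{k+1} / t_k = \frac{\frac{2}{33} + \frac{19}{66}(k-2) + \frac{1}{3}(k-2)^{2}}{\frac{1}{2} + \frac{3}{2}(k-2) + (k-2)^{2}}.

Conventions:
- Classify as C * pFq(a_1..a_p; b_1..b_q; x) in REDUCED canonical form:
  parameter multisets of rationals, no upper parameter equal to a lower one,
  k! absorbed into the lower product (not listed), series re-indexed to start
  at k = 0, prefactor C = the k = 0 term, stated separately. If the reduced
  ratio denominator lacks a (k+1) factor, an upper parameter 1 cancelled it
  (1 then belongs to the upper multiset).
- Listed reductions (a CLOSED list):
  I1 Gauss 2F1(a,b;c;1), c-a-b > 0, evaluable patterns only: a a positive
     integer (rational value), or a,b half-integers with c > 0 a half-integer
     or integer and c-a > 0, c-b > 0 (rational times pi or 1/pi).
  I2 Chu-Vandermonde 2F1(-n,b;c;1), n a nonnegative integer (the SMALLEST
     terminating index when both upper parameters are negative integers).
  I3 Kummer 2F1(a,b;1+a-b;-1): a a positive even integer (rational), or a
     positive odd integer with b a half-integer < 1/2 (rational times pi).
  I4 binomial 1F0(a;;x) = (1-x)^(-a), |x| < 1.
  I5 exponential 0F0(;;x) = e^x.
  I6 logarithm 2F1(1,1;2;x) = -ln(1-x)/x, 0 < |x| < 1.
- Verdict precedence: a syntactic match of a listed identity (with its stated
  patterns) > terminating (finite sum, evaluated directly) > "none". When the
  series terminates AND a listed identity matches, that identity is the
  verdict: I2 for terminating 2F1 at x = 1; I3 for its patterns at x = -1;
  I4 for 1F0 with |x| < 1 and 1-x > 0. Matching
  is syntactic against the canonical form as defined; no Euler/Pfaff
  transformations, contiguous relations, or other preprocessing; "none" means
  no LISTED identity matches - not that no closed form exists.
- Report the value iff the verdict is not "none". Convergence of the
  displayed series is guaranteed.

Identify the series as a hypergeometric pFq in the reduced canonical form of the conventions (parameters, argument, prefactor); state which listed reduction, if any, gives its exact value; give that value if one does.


This is \frac{2}{5} * 1F0(\frac{4}{11}; -; \frac{1}{3}) in reduced canonical form. Verdict: this is the binomial series (I4) (the 1F0 binomial series: exponent -4/11, x = \frac{1}{3}). Its exact value is \frac{2}{5} \cdot \left(\frac{2}{3}\right)^{-\frac{4}{11}}.

Structural cue: t_0 = \frac{2}{5} here, and cancel k + 1/2 from the displayed ratio first; then prefactor 2/5.
Term ratio: r(k) = \frac{1}{3} * (k+\frac{4}{11}) / [(k+1)] - poly over poly, x = \frac{1}{3} from leading terms; C = \frac{2}{5} at k = 0.


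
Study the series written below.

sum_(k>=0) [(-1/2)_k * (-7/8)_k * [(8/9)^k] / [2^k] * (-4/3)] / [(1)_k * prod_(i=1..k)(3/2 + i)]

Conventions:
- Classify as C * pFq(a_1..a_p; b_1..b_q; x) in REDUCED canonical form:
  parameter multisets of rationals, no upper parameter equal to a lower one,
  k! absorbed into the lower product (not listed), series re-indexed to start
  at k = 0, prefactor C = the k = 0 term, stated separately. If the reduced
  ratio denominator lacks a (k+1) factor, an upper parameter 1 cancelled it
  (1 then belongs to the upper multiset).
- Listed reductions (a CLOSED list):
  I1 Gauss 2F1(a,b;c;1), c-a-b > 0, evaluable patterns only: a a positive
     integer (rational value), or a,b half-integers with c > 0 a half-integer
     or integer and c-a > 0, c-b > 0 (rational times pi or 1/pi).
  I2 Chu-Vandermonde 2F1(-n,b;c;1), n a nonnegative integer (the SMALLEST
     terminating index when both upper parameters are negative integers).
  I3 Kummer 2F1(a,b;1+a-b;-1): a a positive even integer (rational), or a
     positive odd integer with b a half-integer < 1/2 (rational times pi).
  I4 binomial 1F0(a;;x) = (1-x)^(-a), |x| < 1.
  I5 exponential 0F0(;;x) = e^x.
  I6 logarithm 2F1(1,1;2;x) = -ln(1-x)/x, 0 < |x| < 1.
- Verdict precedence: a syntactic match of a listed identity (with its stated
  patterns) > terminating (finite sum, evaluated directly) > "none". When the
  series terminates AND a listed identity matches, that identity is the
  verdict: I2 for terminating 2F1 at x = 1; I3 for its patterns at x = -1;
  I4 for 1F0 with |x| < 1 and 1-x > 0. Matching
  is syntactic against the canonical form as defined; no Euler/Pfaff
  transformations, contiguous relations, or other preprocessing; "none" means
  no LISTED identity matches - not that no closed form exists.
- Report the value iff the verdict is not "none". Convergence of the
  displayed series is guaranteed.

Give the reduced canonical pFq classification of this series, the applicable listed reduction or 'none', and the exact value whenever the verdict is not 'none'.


The series (x = 4/9) is 2F1: upper {-7/8, -1/2}, lower {5/2}, prefactor -4/3. Verdict: none (x = 4/9): each listed identity misses the multisets {-7/8, -1/2} ; {5/2}.

Structural cue: from the first term -4/3: the lower running product (C = -4/3) is a rising factorial.
Step ratio: r(k) = (4/9) * (k-7/8) (k-1/2) / [(k+5/2) (k+1)] - rational in k. x = (4/9); t_0 = -4/3; negate the roots.


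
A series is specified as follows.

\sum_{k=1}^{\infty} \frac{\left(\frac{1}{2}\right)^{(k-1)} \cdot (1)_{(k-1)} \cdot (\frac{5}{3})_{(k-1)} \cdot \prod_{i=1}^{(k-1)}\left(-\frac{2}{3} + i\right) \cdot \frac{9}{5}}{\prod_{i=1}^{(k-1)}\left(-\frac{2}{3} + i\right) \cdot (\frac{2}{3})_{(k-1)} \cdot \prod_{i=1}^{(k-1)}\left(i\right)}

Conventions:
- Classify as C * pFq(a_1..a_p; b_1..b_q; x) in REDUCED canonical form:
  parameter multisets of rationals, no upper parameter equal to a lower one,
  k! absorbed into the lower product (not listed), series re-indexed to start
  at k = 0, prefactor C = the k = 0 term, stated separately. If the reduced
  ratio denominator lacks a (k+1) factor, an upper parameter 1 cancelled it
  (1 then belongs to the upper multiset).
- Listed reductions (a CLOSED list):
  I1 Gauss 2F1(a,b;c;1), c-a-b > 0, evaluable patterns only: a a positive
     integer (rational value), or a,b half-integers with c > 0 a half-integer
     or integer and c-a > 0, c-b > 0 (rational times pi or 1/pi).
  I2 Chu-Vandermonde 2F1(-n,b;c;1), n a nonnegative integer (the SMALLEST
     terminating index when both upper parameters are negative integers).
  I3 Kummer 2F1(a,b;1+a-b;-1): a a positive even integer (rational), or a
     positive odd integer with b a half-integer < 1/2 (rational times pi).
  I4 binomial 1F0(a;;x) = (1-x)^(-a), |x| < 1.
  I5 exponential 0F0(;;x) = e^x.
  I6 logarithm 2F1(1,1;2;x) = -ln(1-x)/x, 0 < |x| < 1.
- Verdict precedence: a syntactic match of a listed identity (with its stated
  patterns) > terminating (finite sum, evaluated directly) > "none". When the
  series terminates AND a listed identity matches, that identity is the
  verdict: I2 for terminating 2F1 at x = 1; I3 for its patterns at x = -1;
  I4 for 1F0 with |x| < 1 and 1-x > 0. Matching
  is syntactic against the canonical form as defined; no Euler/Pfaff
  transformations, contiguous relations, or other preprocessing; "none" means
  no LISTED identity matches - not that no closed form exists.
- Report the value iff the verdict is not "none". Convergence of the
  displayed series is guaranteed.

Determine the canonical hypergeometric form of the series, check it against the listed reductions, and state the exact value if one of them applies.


Classification (C = \frac{9}{5}): 2F1 with upper {1, \frac{5}{3}}, lower {\frac{2}{3}}, argument x = \frac{1}{2}. Verdict: none here - no I1-I6 shape fits x = \frac{1}{2} with lower {\frac{2}{3}}.

First insight: with t_0 = \frac{9}{5}, the lower running product (C = 9/5) is a rising factorial.
Term ratio: r(k) = \frac{1}{2} * (k+1) (k+\frac{5}{3}) / [(k+\frac{2}{3}) (k+1)] - rational in k. x = \frac{1}{2}; t_0 = \frac{9}{5}; negate the roots.


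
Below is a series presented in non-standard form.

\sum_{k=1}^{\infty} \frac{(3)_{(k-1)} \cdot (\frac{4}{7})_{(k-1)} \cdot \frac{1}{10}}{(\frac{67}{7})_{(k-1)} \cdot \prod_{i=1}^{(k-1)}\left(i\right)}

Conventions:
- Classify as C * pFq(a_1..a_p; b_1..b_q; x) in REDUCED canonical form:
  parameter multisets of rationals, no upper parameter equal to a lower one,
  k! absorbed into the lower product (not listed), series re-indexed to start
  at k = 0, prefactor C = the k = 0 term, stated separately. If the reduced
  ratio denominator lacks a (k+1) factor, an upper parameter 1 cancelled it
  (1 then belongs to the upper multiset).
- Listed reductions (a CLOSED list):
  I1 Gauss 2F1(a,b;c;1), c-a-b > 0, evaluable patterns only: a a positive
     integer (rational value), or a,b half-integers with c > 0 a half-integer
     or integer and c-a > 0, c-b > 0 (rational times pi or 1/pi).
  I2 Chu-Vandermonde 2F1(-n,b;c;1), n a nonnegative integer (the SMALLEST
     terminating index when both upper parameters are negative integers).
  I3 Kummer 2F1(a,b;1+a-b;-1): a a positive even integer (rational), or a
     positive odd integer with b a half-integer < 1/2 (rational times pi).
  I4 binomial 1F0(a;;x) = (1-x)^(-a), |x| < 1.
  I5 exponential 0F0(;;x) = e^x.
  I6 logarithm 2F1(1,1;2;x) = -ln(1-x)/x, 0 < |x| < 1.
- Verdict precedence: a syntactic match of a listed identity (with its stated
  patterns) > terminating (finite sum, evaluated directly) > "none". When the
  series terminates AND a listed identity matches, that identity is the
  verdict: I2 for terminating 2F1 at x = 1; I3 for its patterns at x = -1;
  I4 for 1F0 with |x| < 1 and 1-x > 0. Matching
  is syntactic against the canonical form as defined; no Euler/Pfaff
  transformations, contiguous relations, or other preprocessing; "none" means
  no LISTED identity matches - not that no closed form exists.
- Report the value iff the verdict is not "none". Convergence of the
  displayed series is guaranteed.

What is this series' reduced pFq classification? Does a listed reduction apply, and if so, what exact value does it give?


The series (x = 1) is 2F1: upper {\frac{4}{7}, 3}, lower {\frac{67}{7}}, prefactor \frac{1}{10}. Verdict: Gauss's theorem (I1) fires (x = 1: the Gamma ratio telescopes since c-a-b = 6 > 0 and a = 3 in Z>0). Its exact value is \frac{1219}{9604}.

First insight: with t_0 = \frac{1}{10}, the product of the first k integers (C = 1/10, x = 1) is k!.
Ratio: r(k) = 1 * (k+\frac{4}{7}) (k+3) / [(k+\frac{67}{7}) (k+1)] - rational; roots negated = parameters, x = 1, C = \frac{1}{10}.


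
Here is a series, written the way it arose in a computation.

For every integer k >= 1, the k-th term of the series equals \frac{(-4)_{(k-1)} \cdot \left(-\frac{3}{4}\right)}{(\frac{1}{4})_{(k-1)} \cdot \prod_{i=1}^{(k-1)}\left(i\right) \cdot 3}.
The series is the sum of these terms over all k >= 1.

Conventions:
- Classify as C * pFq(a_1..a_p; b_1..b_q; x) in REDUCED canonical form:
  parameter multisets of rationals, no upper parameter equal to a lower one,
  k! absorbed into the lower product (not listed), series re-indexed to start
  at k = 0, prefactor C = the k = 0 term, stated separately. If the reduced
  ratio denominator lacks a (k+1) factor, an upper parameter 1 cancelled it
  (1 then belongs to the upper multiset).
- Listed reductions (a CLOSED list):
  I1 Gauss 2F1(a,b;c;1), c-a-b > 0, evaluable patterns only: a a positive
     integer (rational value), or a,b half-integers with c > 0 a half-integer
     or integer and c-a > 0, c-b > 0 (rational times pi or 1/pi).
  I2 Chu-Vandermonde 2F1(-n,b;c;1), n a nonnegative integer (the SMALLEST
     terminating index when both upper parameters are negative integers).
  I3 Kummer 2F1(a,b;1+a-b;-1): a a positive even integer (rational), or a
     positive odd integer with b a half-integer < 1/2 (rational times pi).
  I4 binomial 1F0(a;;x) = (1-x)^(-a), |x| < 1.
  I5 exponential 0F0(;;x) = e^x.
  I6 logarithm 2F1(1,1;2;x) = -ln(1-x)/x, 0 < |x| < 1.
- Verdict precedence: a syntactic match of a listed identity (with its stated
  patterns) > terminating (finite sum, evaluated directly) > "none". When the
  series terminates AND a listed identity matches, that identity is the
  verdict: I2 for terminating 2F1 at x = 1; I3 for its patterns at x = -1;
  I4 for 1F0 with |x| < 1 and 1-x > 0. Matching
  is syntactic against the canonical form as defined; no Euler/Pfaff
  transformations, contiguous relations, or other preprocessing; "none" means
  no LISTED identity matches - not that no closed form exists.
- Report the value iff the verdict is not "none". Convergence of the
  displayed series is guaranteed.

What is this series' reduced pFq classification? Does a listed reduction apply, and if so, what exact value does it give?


Classification (C = -\frac{1}{4}): 1F1 with upper {-4}, lower {\frac{1}{4}}, argument x = 1. Verdict: terminating (-4 upstairs). 5 nonzero terms in all; added directly. Sum: \frac{41}{156}.

Structural cue: from the first term -\frac{1}{4}: the constant factors (C = -1/4) combine into one prefactor.
Term ratio: r(k) = 1 * (k-4) / [(k+\frac{1}{4}) (k+1)] - poly over poly, x = 1 from leading terms; C = -\frac{1}{4} at k = 0.


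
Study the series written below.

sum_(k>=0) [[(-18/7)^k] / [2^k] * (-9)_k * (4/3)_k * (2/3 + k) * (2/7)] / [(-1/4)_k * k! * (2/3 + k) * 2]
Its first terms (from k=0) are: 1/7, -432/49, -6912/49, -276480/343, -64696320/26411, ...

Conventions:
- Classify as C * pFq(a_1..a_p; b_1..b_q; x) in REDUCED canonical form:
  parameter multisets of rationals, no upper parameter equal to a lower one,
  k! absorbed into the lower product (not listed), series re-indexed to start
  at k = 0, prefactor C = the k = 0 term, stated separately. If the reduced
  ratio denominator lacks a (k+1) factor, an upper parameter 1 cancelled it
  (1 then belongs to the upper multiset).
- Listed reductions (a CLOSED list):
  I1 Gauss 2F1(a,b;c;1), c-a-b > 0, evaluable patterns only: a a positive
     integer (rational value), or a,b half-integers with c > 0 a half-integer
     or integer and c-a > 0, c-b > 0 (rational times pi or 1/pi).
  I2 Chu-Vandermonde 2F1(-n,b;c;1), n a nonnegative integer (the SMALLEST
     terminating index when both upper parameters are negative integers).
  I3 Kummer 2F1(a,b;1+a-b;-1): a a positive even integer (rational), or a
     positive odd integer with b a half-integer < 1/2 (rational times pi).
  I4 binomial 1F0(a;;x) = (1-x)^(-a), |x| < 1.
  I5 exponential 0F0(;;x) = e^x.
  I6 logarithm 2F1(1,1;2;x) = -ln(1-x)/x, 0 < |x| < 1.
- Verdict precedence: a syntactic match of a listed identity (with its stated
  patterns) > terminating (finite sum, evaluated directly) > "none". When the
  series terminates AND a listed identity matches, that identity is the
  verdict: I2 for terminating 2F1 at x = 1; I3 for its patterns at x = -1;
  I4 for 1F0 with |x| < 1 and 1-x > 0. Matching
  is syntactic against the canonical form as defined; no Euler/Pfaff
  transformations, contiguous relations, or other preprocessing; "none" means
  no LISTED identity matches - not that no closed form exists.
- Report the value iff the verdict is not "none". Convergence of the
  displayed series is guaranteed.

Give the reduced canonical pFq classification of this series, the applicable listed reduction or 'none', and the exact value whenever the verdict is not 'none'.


Reduced: x = -9/7, 2F1, upper = {-9, 4/3}, lower = {-1/4}, C = 1/7. Verdict: terminating. With -9 upstairs the series is a 10-term polynomial sum; evaluated term by term. Value: -5783755141105805/316493339701.

The tell: from the first term 1/7: the two k-th powers (C = 1/7, x = -9/7) combine into one argument.
Consecutive-term ratio: r(k) = (-9/7) * (k-9) (k+4/3) / [(k-1/4) (k+1)] - rational; roots negated = parameters, x = (-9/7), C = 1/7.


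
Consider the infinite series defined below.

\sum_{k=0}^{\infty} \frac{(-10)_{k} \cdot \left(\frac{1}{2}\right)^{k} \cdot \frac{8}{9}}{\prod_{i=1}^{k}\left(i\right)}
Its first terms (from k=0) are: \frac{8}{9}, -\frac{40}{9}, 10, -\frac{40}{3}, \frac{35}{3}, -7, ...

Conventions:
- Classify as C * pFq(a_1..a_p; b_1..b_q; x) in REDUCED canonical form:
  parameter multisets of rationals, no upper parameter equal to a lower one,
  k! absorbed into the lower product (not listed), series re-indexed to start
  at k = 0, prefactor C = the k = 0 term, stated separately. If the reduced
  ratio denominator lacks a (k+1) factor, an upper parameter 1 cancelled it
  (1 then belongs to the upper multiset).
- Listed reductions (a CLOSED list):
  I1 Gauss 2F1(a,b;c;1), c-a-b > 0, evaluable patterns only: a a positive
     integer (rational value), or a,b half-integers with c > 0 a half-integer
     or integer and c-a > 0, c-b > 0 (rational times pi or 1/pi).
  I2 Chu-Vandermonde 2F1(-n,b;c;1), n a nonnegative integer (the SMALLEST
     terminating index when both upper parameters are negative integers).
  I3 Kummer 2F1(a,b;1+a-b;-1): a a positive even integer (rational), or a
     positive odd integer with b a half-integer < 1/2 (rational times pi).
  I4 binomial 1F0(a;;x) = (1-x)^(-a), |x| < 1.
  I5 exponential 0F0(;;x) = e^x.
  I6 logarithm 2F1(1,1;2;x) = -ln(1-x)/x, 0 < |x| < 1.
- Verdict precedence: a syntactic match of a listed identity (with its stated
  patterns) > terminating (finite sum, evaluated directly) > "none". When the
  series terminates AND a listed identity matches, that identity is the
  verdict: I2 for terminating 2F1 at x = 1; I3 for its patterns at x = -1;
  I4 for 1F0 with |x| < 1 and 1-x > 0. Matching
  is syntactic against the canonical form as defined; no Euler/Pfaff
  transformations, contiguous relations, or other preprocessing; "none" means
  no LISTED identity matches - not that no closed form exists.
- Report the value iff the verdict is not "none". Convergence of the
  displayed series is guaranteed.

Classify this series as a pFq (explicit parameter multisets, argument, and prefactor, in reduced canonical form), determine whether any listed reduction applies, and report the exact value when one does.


x = \frac{1}{2} here; the reduced form reads 1F0, upper {-10}, lower {-}, C = \frac{8}{9}. Verdict at x = \frac{1}{2}: the I4 binomial reduction matches (the 1F0 binomial series: exponent 10, x = \frac{1}{2}). Exact value: \frac{1}{1152}.

The tell: from the first term \frac{8}{9}: the product of the first k integers (C = 8/9, x = 1/2) is k!.
Step ratio: r(k) = \frac{1}{2} * (k-10) / [(k+1)] - rational; roots negated = parameters, x = \frac{1}{2}, C = \frac{8}{9}.


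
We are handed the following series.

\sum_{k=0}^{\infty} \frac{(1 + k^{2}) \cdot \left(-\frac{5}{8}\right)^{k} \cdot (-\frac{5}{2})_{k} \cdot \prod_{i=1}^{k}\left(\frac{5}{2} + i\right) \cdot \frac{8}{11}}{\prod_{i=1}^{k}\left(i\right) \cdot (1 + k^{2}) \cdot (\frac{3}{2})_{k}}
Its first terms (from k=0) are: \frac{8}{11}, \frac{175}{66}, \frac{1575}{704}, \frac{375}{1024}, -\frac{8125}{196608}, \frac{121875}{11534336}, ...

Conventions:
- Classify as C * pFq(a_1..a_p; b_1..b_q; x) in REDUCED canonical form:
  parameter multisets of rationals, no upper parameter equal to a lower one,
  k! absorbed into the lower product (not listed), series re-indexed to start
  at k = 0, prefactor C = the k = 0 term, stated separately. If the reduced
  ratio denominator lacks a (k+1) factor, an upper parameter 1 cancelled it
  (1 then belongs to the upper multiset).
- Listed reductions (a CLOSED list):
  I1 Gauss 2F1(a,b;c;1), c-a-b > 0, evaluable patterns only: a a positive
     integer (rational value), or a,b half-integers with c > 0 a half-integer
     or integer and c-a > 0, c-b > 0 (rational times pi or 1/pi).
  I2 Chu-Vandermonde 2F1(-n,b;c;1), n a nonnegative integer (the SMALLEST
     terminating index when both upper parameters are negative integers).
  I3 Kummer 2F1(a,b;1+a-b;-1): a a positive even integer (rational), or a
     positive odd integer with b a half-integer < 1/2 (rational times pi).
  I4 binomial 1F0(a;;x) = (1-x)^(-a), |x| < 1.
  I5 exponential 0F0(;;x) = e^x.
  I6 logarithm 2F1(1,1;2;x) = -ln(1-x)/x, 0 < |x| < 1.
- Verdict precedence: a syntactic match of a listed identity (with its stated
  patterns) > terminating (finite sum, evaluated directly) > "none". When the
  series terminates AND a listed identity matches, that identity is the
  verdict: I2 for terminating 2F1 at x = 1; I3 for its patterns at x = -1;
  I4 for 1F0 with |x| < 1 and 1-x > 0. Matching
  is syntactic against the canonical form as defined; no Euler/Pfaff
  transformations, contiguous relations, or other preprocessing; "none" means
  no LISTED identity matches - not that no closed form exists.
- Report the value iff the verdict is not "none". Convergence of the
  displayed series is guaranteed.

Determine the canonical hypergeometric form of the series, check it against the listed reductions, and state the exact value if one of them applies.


This is \frac{8}{11} * 2F1(-\frac{5}{2}, \frac{7}{2}; \frac{3}{2}; -\frac{5}{8}) in reduced canonical form. Verdict: none here - no I1-I6 shape fits x = -\frac{5}{8} with lower {\frac{3}{2}}.

Key step: with t_0 = \frac{8}{11}, the factor k^2 + 1 cancels (top and bottom), leaving prefactor 8/11.
Ratio: r(k) = -\frac{5}{8} * (k-\frac{5}{2}) (k+\frac{7}{2}) / [(k+\frac{3}{2}) (k+1)] - poly over poly, x = -\frac{5}{8} from leading terms; C = \frac{8}{11} at k = 0.


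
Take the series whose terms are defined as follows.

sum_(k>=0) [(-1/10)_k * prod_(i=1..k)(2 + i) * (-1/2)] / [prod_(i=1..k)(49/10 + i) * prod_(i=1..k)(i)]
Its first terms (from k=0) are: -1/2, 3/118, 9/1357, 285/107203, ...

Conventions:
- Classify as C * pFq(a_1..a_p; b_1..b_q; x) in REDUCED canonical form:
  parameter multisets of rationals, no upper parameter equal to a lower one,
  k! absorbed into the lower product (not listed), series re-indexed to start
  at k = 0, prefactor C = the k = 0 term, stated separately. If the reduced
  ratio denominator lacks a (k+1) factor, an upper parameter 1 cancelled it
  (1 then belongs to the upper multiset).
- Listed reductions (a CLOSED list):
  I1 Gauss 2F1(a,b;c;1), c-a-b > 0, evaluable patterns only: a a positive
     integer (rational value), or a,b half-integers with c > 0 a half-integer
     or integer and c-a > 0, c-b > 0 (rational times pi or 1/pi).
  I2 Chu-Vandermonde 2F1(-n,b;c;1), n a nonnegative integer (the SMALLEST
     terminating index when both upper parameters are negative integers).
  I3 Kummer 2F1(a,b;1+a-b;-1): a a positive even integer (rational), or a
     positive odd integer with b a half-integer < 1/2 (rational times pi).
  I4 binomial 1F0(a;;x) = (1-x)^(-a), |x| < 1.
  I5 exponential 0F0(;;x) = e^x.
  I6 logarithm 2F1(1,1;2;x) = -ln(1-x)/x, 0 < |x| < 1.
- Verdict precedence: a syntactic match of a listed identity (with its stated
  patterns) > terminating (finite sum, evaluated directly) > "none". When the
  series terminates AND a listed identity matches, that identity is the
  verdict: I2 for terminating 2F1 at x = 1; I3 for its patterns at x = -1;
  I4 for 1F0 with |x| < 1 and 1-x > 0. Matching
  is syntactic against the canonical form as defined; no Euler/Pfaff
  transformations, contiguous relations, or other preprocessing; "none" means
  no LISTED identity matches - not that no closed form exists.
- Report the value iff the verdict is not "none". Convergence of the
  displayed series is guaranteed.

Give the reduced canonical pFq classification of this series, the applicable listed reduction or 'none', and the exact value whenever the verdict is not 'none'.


The tell: from the first term -1/2: the product of the first k integers (C = -1/2) is k!.
Ratio: r(k) = 1 * (k-1/10) (k+3) / [(k+59/10) (k+1)] - poly over poly, x = 1 from leading terms; C = -1/2 at k = 0.

With C = -1/2: the canonical form is 2F1(-1/10, 3; 59/10; 1). Verdict: Gauss's theorem (I1) matches (x = 1: the Gamma ratio telescopes since c-a-b = 3 > 0 and a = 3 in Z>0). Exact value: -18473/40000.


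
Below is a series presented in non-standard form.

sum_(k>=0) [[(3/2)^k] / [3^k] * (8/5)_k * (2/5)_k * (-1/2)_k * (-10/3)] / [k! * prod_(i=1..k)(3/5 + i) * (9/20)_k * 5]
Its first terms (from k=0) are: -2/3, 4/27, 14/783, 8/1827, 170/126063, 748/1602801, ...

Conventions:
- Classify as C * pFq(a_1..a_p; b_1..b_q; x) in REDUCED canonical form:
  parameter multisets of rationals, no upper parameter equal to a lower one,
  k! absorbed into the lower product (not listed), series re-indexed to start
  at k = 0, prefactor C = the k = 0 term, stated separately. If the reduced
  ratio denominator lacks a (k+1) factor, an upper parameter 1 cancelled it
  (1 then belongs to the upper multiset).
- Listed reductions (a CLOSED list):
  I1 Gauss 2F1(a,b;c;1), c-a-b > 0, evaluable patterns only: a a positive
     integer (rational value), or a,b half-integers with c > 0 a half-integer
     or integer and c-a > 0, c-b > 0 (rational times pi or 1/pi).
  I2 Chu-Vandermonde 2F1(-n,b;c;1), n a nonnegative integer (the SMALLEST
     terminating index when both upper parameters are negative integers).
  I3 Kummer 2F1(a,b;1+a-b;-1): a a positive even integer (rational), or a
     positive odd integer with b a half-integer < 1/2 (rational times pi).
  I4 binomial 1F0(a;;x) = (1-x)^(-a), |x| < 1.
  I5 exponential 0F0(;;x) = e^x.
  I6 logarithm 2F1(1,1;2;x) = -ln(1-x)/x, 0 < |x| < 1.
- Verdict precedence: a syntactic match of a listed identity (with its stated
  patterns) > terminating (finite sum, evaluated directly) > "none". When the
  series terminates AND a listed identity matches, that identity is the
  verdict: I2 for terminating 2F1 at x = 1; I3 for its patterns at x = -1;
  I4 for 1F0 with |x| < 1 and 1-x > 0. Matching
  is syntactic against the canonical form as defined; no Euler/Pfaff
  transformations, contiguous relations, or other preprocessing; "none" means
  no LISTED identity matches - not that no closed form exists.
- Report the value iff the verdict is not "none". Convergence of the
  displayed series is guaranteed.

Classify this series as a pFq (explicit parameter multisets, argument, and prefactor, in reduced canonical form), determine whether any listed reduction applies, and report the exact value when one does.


The series (x = 1/2) is 2F1: upper {-1/2, 2/5}, lower {9/20}, prefactor -2/3. Verdict: no listed reduction: x = 1/2 and upper {-1/2, 2/5} fail every I1-I6 pattern.

First insight: with t_0 = -2/3, the parameter 8/5 appears in both the upper and lower lists and cancels.
Consecutive-term ratio: r(k) = (1/2) * (k-1/2) (k+2/5) / [(k+9/20) (k+1)] - rational in k, leading ratio (1/2); with t_0 = -2/3, classification follows.


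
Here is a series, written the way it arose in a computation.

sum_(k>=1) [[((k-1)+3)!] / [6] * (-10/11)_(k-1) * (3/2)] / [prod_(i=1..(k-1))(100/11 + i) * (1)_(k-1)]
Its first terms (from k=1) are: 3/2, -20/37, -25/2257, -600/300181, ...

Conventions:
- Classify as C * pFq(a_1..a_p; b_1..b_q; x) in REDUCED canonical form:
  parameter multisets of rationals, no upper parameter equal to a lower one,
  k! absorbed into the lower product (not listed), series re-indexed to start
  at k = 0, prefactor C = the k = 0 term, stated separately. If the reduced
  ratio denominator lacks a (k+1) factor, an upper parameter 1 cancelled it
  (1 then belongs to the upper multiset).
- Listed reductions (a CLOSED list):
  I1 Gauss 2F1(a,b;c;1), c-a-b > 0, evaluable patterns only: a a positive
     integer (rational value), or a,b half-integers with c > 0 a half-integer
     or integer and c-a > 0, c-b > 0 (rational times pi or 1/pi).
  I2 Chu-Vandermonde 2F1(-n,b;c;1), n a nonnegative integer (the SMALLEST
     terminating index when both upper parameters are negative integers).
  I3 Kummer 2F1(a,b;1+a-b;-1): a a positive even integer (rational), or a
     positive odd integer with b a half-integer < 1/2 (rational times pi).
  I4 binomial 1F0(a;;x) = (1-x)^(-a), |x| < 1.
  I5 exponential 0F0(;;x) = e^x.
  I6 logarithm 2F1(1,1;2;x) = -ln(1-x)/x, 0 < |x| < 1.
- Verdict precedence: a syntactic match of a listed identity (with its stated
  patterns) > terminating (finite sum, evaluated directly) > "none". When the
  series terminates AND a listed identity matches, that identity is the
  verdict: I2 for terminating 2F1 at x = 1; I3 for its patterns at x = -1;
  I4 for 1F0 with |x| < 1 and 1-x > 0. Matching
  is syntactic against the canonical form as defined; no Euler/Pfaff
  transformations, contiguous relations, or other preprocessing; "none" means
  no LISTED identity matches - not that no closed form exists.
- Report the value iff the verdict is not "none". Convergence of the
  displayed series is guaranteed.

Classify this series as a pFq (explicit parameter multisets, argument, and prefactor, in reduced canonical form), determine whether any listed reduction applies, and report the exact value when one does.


Reduced: x = 1, 2F1, upper = {-10/11, 4}, lower = {111/11}, C = 3/2. Verdict: Gauss (I1, integer-parameter pattern) fires (x = 1: the Gamma ratio telescopes since c-a-b = 7 > 0 and a = 4 in Z>0). Exact value: 387595/409948.

Key step: from the first term 3/2: the factorial ratio (C = 3/2) (k+a-1)!/(a-1)! is a rising factorial (a)_k.
Term ratio: r(k) = 1 * (k-10/11) (k+4) / [(k+111/11) (k+1)] ; factor over Q: parameters, x = 1, and C = 3/2.


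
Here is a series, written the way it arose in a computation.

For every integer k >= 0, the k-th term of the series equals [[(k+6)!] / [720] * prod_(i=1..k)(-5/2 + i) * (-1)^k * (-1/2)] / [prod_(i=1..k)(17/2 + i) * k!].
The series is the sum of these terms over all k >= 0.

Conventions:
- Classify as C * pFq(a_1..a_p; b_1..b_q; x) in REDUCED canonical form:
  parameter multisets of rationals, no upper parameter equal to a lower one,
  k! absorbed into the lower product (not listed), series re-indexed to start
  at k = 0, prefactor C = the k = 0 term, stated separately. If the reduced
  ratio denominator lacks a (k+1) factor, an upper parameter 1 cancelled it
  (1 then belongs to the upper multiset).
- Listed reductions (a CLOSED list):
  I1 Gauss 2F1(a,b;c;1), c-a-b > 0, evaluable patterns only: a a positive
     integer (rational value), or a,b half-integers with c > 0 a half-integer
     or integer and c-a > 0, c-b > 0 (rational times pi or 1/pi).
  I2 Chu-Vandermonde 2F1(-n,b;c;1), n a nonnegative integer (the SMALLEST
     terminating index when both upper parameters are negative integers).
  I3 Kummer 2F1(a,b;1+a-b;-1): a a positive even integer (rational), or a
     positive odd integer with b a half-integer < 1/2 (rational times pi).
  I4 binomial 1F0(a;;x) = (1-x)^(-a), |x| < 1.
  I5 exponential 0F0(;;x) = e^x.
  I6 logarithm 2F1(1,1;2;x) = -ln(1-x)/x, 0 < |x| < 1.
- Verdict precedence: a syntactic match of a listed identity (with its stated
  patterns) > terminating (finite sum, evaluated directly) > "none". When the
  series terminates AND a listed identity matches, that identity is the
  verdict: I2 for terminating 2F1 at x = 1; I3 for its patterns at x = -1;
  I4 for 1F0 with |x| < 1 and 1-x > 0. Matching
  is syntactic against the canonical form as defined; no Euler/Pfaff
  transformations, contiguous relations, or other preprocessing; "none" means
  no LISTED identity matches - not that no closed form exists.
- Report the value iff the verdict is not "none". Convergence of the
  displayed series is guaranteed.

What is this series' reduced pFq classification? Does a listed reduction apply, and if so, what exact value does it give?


This is -1/2 * 2F1(-3/2, 7; 19/2; -1) in reduced canonical form. Verdict: the Kummer evaluation I3 applies (x = -1; c = 19/2 equals 1+a-b for upper {-3/2, 7}: listed pattern). Sum: (-765765/2097152) * pi.

The tell: x = (-1) and the factorial ratio (prefactor -1/2) (k+a-1)!/(a-1)! is a rising factorial (a)_k.
Term ratio: r(k) = (-1) * (k-3/2) (k+7) / [(k+19/2) (k+1)] - poly over poly, x = (-1) from leading terms; C = -1/2 at k = 0.


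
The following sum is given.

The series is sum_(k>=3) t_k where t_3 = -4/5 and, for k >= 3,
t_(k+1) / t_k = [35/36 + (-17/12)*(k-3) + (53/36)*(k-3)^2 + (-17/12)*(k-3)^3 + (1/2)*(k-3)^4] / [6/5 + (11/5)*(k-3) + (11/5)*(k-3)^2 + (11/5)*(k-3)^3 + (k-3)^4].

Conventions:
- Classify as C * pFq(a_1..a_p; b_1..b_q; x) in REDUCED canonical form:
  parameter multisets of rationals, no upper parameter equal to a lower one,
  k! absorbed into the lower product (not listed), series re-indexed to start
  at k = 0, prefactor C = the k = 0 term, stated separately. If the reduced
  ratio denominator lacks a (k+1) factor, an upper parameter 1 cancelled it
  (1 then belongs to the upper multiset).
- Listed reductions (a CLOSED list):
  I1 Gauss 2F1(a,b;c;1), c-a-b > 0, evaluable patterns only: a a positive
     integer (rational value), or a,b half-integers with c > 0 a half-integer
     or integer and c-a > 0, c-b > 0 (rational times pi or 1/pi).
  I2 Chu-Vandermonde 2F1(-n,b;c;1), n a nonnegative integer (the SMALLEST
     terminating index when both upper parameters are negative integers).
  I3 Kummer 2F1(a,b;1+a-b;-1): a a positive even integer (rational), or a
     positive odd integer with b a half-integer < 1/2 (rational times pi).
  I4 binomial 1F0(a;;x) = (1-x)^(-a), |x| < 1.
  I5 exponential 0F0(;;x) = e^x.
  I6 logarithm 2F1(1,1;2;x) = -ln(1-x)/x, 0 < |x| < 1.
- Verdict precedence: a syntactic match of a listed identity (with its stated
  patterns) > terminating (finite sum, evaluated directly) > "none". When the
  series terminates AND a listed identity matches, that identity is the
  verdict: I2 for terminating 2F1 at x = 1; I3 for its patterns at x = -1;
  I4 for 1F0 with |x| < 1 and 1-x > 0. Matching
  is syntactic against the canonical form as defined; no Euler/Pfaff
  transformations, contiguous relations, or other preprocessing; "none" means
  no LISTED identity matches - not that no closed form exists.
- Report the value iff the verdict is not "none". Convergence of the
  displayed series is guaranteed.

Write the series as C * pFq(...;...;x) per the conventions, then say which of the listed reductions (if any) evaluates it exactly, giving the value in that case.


The series (x = 1/2) is 2F1: upper {-5/3, -7/6}, lower {6/5}, prefactor -4/5. Verdict: none. No listed pattern accepts 2F1(-5/3, -7/6; 6/5; 1/2).

Key observation: with t_0 = -4/5, the expanded ratio factors over Q; C = -4/5, roots give parameters.
Term ratio: r(k) = (1/2) * (k-5/3) (k-7/6) / [(k+6/5) (k+1)] - rational; roots negated = parameters, x = (1/2), C = -4/5.


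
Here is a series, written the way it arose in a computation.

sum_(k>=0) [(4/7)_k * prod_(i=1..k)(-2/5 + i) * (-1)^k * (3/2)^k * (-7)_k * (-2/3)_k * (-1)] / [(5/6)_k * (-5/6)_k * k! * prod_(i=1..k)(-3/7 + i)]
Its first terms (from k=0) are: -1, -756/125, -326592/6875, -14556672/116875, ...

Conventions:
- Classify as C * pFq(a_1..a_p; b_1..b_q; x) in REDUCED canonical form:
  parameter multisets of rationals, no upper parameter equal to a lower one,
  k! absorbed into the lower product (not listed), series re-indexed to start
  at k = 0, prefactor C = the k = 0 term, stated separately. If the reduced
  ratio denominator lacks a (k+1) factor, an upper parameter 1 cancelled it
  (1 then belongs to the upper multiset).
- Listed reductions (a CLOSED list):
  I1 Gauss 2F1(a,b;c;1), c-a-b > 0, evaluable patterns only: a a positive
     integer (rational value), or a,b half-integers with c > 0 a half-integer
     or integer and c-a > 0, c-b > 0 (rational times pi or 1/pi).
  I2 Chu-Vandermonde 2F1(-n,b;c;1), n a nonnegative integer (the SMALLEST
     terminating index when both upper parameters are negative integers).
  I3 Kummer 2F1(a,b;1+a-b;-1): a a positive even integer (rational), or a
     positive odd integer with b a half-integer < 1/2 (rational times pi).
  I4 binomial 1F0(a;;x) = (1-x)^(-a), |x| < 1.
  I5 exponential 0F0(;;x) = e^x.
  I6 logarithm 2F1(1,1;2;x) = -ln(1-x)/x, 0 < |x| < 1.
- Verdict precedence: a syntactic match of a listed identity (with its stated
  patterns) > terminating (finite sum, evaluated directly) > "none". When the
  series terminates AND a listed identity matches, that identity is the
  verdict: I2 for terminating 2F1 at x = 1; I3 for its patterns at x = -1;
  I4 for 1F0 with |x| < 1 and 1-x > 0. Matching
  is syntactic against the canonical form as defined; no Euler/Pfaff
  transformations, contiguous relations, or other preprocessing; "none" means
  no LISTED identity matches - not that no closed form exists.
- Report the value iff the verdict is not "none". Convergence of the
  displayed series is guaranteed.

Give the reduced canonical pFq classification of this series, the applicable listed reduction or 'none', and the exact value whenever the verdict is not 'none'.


First insight: t_0 being -1, the lower running product (C = -1) is a rising factorial.
Term ratio: r(k) = (-3/2) * (k-7) (k-2/3) (k+3/5) / [(k-5/6) (k+5/6) (k+1)] - poly over poly, x = (-3/2) from leading terms; C = -1 at k = 0.

At argument -3/2: a 3F2 with upper {-7, -2/3, 3/5}, lower {-5/6, 5/6}, scaled by C = -1. Verdict: terminating - upper parameter -7 makes this a finite sum (last index 7), evaluated exactly. Hence: -5550973221186610541/8651426416015625.


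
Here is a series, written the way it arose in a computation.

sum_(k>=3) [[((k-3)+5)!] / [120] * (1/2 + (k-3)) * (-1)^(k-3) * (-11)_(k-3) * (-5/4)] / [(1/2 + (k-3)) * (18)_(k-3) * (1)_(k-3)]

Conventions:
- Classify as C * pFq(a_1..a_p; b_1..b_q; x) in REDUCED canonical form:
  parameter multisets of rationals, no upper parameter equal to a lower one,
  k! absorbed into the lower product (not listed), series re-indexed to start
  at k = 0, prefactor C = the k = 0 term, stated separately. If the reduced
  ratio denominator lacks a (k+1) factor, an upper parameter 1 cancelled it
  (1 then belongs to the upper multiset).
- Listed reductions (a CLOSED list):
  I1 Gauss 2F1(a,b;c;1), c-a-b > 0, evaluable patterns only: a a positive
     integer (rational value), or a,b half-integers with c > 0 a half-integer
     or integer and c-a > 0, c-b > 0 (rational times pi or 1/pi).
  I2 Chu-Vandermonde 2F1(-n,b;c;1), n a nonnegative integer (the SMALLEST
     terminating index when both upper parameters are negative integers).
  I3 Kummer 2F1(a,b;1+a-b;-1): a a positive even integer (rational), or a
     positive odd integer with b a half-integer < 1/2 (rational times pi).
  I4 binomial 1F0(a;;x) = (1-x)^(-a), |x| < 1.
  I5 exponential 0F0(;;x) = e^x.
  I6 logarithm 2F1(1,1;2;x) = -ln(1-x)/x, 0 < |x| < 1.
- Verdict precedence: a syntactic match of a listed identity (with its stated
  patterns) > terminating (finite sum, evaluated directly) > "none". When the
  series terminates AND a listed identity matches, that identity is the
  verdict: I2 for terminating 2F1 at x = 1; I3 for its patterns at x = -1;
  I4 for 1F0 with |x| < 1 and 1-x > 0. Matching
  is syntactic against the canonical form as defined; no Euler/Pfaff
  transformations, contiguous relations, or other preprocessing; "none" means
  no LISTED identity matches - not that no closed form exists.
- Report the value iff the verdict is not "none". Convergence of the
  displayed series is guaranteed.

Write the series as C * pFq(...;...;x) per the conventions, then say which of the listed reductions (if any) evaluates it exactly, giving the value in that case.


First insight: with t_0 = -5/4, the factorial ratio (C = -5/4, x = -1) (k+a-1)!/(a-1)! is a rising factorial (a)_k.
Term ratio: r(k) = (-1) * (k-11) (k+6) / [(k+18) (k+1)] ; factor over Q: parameters, x = (-1), and C = -5/4.

The series (x = -1) is 2F1: upper {-11, 6}, lower {18}, prefactor -5/4. Verdict at x = -1: the Kummer evaluation I3 matches (x = -1; c = 18 equals 1+a-b for upper {-11, 6}: listed pattern). Exact value: -85/2.


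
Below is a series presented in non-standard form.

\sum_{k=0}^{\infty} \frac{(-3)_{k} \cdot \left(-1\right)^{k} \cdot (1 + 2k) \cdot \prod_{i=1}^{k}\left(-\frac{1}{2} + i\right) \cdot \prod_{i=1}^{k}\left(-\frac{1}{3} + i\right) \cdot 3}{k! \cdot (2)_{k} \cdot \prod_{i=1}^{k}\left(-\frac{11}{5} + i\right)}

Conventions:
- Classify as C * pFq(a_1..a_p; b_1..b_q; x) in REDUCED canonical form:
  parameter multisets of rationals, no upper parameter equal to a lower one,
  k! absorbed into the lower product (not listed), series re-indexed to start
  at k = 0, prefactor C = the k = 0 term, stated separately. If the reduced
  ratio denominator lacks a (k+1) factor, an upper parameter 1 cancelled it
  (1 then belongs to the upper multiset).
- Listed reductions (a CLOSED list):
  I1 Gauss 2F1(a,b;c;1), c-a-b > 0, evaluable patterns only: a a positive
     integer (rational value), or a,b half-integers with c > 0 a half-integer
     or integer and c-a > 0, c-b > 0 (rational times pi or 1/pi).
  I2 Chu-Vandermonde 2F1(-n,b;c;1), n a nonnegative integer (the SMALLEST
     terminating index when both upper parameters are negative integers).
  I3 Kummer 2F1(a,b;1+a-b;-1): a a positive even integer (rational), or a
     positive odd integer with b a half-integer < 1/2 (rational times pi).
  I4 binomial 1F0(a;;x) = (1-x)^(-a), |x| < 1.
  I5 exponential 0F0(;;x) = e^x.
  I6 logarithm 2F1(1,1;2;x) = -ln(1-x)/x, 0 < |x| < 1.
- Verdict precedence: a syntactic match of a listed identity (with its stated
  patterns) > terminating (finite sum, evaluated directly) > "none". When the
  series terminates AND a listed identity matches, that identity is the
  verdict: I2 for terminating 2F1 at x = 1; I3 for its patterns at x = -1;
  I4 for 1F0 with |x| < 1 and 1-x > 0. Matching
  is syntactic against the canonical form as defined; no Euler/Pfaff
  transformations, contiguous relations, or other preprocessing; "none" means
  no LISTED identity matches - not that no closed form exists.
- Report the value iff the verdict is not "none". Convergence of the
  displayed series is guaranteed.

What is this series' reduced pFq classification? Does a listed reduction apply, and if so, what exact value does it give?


Prefactor 3, argument -1: 3F2 with upper {-3, \frac{2}{3}, \frac{3}{2}} over lower {-\frac{6}{5}, 2}. Verdict: terminating - the sum ends at index 3 because -3 is a negative integer; exact evaluation follows. Hence: \frac{43727}{864}.

Key step: x = -1 and the lower running product (C = 3) is a rising factorial.
Consecutive-term ratio: r(k) = -1 * (k-3) (k+\frac{2}{3}) (k+\frac{3}{2}) / [(k-\frac{6}{5}) (k+2) (k+1)] - poly over poly, x = -1 from leading terms; C = 3 at k = 0.
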